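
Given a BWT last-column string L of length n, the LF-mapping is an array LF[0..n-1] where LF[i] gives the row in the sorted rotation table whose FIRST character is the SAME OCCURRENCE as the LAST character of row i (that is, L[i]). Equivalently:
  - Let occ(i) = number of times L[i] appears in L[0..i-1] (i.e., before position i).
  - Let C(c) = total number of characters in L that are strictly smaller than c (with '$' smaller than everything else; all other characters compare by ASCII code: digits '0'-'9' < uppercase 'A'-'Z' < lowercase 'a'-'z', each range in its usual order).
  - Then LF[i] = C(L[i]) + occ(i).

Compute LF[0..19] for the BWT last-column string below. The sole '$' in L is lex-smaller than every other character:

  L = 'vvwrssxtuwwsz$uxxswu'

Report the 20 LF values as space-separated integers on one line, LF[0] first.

Answer: 10 11 12 1 2 3 16 6 7 13 14 4 19 0 8 17 18 5 15 9

Derivation:
Char counts: '$':1, 'r':1, 's':4, 't':1, 'u':3, 'v':2, 'w':4, 'x':3, 'z':1
C (first-col start): C('$')=0, C('r')=1, C('s')=2, C('t')=6, C('u')=7, C('v')=10, C('w')=12, C('x')=16, C('z')=19
L[0]='v': occ=0, LF[0]=C('v')+0=10+0=10
L[1]='v': occ=1, LF[1]=C('v')+1=10+1=11
L[2]='w': occ=0, LF[2]=C('w')+0=12+0=12
L[3]='r': occ=0, LF[3]=C('r')+0=1+0=1
L[4]='s': occ=0, LF[4]=C('s')+0=2+0=2
L[5]='s': occ=1, LF[5]=C('s')+1=2+1=3
L[6]='x': occ=0, LF[6]=C('x')+0=16+0=16
L[7]='t': occ=0, LF[7]=C('t')+0=6+0=6
L[8]='u': occ=0, LF[8]=C('u')+0=7+0=7
L[9]='w': occ=1, LF[9]=C('w')+1=12+1=13
L[10]='w': occ=2, LF[10]=C('w')+2=12+2=14
L[11]='s': occ=2, LF[11]=C('s')+2=2+2=4
L[12]='z': occ=0, LF[12]=C('z')+0=19+0=19
L[13]='$': occ=0, LF[13]=C('$')+0=0+0=0
L[14]='u': occ=1, LF[14]=C('u')+1=7+1=8
L[15]='x': occ=1, LF[15]=C('x')+1=16+1=17
L[16]='x': occ=2, LF[16]=C('x')+2=16+2=18
L[17]='s': occ=3, LF[17]=C('s')+3=2+3=5
L[18]='w': occ=3, LF[18]=C('w')+3=12+3=15
L[19]='u': occ=2, LF[19]=C('u')+2=7+2=9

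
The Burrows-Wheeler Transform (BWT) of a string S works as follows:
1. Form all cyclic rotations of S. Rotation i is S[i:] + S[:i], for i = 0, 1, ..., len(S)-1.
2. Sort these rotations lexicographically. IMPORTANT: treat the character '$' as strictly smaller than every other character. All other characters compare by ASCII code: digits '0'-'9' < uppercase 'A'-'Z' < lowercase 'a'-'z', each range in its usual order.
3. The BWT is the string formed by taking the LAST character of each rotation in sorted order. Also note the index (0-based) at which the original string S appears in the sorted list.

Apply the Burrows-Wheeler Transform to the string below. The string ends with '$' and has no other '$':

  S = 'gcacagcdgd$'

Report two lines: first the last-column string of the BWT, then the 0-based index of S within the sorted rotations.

Answer: dccgaggc$ad
8

Derivation:
All 11 rotations (rotation i = S[i:]+S[:i]):
  rot[0] = gcacagcdgd$
  rot[1] = cacagcdgd$g
  rot[2] = acagcdgd$gc
  rot[3] = cagcdgd$gca
  rot[4] = agcdgd$gcac
  rot[5] = gcdgd$gcaca
  rot[6] = cdgd$gcacag
  rot[7] = dgd$gcacagc
  rot[8] = gd$gcacagcd
  rot[9] = d$gcacagcdg
  rot[10] = $gcacagcdgd
Sorted (with $ < everything):
  sorted[0] = $gcacagcdgd  (last char: 'd')
  sorted[1] = acagcdgd$gc  (last char: 'c')
  sorted[2] = agcdgd$gcac  (last char: 'c')
  sorted[3] = cacagcdgd$g  (last char: 'g')
  sorted[4] = cagcdgd$gca  (last char: 'a')
  sorted[5] = cdgd$gcacag  (last char: 'g')
  sorted[6] = d$gcacagcdg  (last char: 'g')
  sorted[7] = dgd$gcacagc  (last char: 'c')
  sorted[8] = gcacagcdgd$  (last char: '$')
  sorted[9] = gcdgd$gcaca  (last char: 'a')
  sorted[10] = gd$gcacagcd  (last char: 'd')
Last column: dccgaggc$ad
Original string S is at sorted index 8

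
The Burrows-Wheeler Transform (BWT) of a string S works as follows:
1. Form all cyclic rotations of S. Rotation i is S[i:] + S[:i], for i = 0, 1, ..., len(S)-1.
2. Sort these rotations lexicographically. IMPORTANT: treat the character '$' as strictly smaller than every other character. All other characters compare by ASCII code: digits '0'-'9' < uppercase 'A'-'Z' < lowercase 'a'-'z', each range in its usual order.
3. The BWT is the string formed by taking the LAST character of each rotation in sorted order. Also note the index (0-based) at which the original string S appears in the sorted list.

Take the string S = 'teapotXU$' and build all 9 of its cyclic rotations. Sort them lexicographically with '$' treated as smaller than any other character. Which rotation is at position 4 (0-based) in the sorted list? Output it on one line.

Answer: eapotXU$t

Derivation:
All 9 rotations (rotation i = S[i:]+S[:i]):
  rot[0] = teapotXU$
  rot[1] = eapotXU$t
  rot[2] = apotXU$te
  rot[3] = potXU$tea
  rot[4] = otXU$teap
  rot[5] = tXU$teapo
  rot[6] = XU$teapot
  rot[7] = U$teapotX
  rot[8] = $teapotXU
Sorted (with $ < everything):
  sorted[0] = $teapotXU
  sorted[1] = U$teapotX
  sorted[2] = XU$teapot
  sorted[3] = apotXU$te
  sorted[4] = eapotXU$t
  sorted[5] = otXU$teap
  sorted[6] = potXU$tea
  sorted[7] = tXU$teapo
  sorted[8] = teapotXU$
sorted[4] = eapotXU$t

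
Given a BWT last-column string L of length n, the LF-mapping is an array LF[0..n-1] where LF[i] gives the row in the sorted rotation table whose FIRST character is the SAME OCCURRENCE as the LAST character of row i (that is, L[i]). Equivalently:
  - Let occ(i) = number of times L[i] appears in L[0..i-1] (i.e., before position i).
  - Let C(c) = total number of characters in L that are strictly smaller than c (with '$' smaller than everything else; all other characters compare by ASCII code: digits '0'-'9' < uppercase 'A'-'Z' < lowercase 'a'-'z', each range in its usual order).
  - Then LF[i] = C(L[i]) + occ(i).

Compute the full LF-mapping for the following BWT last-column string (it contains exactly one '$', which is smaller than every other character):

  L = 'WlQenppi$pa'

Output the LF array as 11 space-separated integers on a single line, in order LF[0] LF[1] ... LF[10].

Char counts: '$':1, 'Q':1, 'W':1, 'a':1, 'e':1, 'i':1, 'l':1, 'n':1, 'p':3
C (first-col start): C('$')=0, C('Q')=1, C('W')=2, C('a')=3, C('e')=4, C('i')=5, C('l')=6, C('n')=7, C('p')=8
L[0]='W': occ=0, LF[0]=C('W')+0=2+0=2
L[1]='l': occ=0, LF[1]=C('l')+0=6+0=6
L[2]='Q': occ=0, LF[2]=C('Q')+0=1+0=1
L[3]='e': occ=0, LF[3]=C('e')+0=4+0=4
L[4]='n': occ=0, LF[4]=C('n')+0=7+0=7
L[5]='p': occ=0, LF[5]=C('p')+0=8+0=8
L[6]='p': occ=1, LF[6]=C('p')+1=8+1=9
L[7]='i': occ=0, LF[7]=C('i')+0=5+0=5
L[8]='$': occ=0, LF[8]=C('$')+0=0+0=0
L[9]='p': occ=2, LF[9]=C('p')+2=8+2=10
L[10]='a': occ=0, LF[10]=C('a')+0=3+0=3

Answer: 2 6 1 4 7 8 9 5 0 10 3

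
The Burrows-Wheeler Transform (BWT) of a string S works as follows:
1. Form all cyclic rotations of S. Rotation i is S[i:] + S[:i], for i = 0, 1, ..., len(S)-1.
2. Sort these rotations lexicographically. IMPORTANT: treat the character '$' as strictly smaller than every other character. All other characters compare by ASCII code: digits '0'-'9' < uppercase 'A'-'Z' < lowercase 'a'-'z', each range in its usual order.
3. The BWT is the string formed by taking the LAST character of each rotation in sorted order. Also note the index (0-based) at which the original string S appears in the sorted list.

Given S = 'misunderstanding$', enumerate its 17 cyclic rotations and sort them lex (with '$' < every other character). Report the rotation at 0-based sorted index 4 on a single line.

Answer: erstanding$misund

Derivation:
All 17 rotations (rotation i = S[i:]+S[:i]):
  rot[0] = misunderstanding$
  rot[1] = isunderstanding$m
  rot[2] = sunderstanding$mi
  rot[3] = understanding$mis
  rot[4] = nderstanding$misu
  rot[5] = derstanding$misun
  rot[6] = erstanding$misund
  rot[7] = rstanding$misunde
  rot[8] = standing$misunder
  rot[9] = tanding$misunders
  rot[10] = anding$misunderst
  rot[11] = nding$misundersta
  rot[12] = ding$misunderstan
  rot[13] = ing$misunderstand
  rot[14] = ng$misunderstandi
  rot[15] = g$misunderstandin
  rot[16] = $misunderstanding
Sorted (with $ < everything):
  sorted[0] = $misunderstanding
  sorted[1] = anding$misunderst
  sorted[2] = derstanding$misun
  sorted[3] = ding$misunderstan
  sorted[4] = erstanding$misund
  sorted[5] = g$misunderstandin
  sorted[6] = ing$misunderstand
  sorted[7] = isunderstanding$m
  sorted[8] = misunderstanding$
  sorted[9] = nderstanding$misu
  sorted[10] = nding$misundersta
  sorted[11] = ng$misunderstandi
  sorted[12] = rstanding$misunde
  sorted[13] = standing$misunder
  sorted[14] = sunderstanding$mi
  sorted[15] = tanding$misunders
  sorted[16] = understanding$mis
sorted[4] = erstanding$misund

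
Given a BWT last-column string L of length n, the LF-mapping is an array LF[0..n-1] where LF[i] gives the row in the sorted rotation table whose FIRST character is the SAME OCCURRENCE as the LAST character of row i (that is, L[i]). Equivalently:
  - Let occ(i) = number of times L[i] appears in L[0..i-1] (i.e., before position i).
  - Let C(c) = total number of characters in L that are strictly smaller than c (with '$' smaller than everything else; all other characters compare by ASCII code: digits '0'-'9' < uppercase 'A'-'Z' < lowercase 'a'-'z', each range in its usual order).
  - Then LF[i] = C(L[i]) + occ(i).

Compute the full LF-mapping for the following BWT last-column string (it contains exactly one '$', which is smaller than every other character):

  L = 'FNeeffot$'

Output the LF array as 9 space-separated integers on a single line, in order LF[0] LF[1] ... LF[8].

Char counts: '$':1, 'F':1, 'N':1, 'e':2, 'f':2, 'o':1, 't':1
C (first-col start): C('$')=0, C('F')=1, C('N')=2, C('e')=3, C('f')=5, C('o')=7, C('t')=8
L[0]='F': occ=0, LF[0]=C('F')+0=1+0=1
L[1]='N': occ=0, LF[1]=C('N')+0=2+0=2
L[2]='e': occ=0, LF[2]=C('e')+0=3+0=3
L[3]='e': occ=1, LF[3]=C('e')+1=3+1=4
L[4]='f': occ=0, LF[4]=C('f')+0=5+0=5
L[5]='f': occ=1, LF[5]=C('f')+1=5+1=6
L[6]='o': occ=0, LF[6]=C('o')+0=7+0=7
L[7]='t': occ=0, LF[7]=C('t')+0=8+0=8
L[8]='$': occ=0, LF[8]=C('$')+0=0+0=0

Answer: 1 2 3 4 5 6 7 8 0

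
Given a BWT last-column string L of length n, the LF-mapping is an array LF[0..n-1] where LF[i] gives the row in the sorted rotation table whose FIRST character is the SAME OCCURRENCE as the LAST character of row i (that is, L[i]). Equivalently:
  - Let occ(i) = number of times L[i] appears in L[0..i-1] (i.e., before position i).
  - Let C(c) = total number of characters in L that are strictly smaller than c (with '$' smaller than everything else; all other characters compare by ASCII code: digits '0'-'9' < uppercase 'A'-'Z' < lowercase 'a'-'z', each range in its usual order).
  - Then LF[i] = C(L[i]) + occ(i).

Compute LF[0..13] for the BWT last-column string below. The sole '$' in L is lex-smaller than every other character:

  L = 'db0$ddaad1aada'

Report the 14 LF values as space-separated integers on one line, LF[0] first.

Char counts: '$':1, '0':1, '1':1, 'a':5, 'b':1, 'd':5
C (first-col start): C('$')=0, C('0')=1, C('1')=2, C('a')=3, C('b')=8, C('d')=9
L[0]='d': occ=0, LF[0]=C('d')+0=9+0=9
L[1]='b': occ=0, LF[1]=C('b')+0=8+0=8
L[2]='0': occ=0, LF[2]=C('0')+0=1+0=1
L[3]='$': occ=0, LF[3]=C('$')+0=0+0=0
L[4]='d': occ=1, LF[4]=C('d')+1=9+1=10
L[5]='d': occ=2, LF[5]=C('d')+2=9+2=11
L[6]='a': occ=0, LF[6]=C('a')+0=3+0=3
L[7]='a': occ=1, LF[7]=C('a')+1=3+1=4
L[8]='d': occ=3, LF[8]=C('d')+3=9+3=12
L[9]='1': occ=0, LF[9]=C('1')+0=2+0=2
L[10]='a': occ=2, LF[10]=C('a')+2=3+2=5
L[11]='a': occ=3, LF[11]=C('a')+3=3+3=6
L[12]='d': occ=4, LF[12]=C('d')+4=9+4=13
L[13]='a': occ=4, LF[13]=C('a')+4=3+4=7

Answer: 9 8 1 0 10 11 3 4 12 2 5 6 13 7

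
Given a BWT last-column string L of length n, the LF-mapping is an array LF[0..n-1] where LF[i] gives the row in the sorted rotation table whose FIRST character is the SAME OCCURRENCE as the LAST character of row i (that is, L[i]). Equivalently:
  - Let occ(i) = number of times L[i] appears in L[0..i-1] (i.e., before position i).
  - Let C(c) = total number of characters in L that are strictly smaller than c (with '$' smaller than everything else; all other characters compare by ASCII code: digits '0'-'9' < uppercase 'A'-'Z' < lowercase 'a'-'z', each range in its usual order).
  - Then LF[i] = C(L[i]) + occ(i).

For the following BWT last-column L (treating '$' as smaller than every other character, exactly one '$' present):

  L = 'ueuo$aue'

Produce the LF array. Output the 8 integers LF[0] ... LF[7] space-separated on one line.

Answer: 5 2 6 4 0 1 7 3

Derivation:
Char counts: '$':1, 'a':1, 'e':2, 'o':1, 'u':3
C (first-col start): C('$')=0, C('a')=1, C('e')=2, C('o')=4, C('u')=5
L[0]='u': occ=0, LF[0]=C('u')+0=5+0=5
L[1]='e': occ=0, LF[1]=C('e')+0=2+0=2
L[2]='u': occ=1, LF[2]=C('u')+1=5+1=6
L[3]='o': occ=0, LF[3]=C('o')+0=4+0=4
L[4]='$': occ=0, LF[4]=C('$')+0=0+0=0
L[5]='a': occ=0, LF[5]=C('a')+0=1+0=1
L[6]='u': occ=2, LF[6]=C('u')+2=5+2=7
L[7]='e': occ=1, LF[7]=C('e')+1=2+1=3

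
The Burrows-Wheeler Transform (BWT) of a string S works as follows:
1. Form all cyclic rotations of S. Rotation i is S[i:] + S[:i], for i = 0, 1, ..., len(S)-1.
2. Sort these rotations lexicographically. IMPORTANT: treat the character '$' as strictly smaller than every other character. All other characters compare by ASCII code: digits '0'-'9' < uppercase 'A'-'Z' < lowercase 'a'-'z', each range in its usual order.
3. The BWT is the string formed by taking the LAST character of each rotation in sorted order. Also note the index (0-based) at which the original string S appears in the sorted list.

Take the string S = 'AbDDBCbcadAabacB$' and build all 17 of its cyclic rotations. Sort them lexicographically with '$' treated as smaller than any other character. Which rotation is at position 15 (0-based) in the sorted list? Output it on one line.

Answer: cadAabacB$AbDDBCb

Derivation:
All 17 rotations (rotation i = S[i:]+S[:i]):
  rot[0] = AbDDBCbcadAabacB$
  rot[1] = bDDBCbcadAabacB$A
  rot[2] = DDBCbcadAabacB$Ab
  rot[3] = DBCbcadAabacB$AbD
  rot[4] = BCbcadAabacB$AbDD
  rot[5] = CbcadAabacB$AbDDB
  rot[6] = bcadAabacB$AbDDBC
  rot[7] = cadAabacB$AbDDBCb
  rot[8] = adAabacB$AbDDBCbc
  rot[9] = dAabacB$AbDDBCbca
  rot[10] = AabacB$AbDDBCbcad
  rot[11] = abacB$AbDDBCbcadA
  rot[12] = bacB$AbDDBCbcadAa
  rot[13] = acB$AbDDBCbcadAab
  rot[14] = cB$AbDDBCbcadAaba
  rot[15] = B$AbDDBCbcadAabac
  rot[16] = $AbDDBCbcadAabacB
Sorted (with $ < everything):
  sorted[0] = $AbDDBCbcadAabacB
  sorted[1] = AabacB$AbDDBCbcad
  sorted[2] = AbDDBCbcadAabacB$
  sorted[3] = B$AbDDBCbcadAabac
  sorted[4] = BCbcadAabacB$AbDD
  sorted[5] = CbcadAabacB$AbDDB
  sorted[6] = DBCbcadAabacB$AbD
  sorted[7] = DDBCbcadAabacB$Ab
  sorted[8] = abacB$AbDDBCbcadA
  sorted[9] = acB$AbDDBCbcadAab
  sorted[10] = adAabacB$AbDDBCbc
  sorted[11] = bDDBCbcadAabacB$A
  sorted[12] = bacB$AbDDBCbcadAa
  sorted[13] = bcadAabacB$AbDDBC
  sorted[14] = cB$AbDDBCbcadAaba
  sorted[15] = cadAabacB$AbDDBCb
  sorted[16] = dAabacB$AbDDBCbca
sorted[15] = cadAabacB$AbDDBCb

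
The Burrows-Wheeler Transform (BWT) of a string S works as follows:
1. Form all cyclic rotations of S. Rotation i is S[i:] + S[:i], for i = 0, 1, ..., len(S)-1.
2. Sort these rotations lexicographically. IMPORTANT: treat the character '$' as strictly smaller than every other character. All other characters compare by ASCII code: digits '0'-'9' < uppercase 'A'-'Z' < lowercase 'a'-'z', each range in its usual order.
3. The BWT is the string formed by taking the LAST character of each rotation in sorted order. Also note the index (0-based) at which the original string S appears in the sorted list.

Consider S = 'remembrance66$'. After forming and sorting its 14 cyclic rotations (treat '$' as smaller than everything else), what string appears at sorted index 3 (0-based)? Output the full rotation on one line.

All 14 rotations (rotation i = S[i:]+S[:i]):
  rot[0] = remembrance66$
  rot[1] = emembrance66$r
  rot[2] = membrance66$re
  rot[3] = embrance66$rem
  rot[4] = mbrance66$reme
  rot[5] = brance66$remem
  rot[6] = rance66$rememb
  rot[7] = ance66$remembr
  rot[8] = nce66$remembra
  rot[9] = ce66$remembran
  rot[10] = e66$remembranc
  rot[11] = 66$remembrance
  rot[12] = 6$remembrance6
  rot[13] = $remembrance66
Sorted (with $ < everything):
  sorted[0] = $remembrance66
  sorted[1] = 6$remembrance6
  sorted[2] = 66$remembrance
  sorted[3] = ance66$remembr
  sorted[4] = brance66$remem
  sorted[5] = ce66$remembran
  sorted[6] = e66$remembranc
  sorted[7] = embrance66$rem
  sorted[8] = emembrance66$r
  sorted[9] = mbrance66$reme
  sorted[10] = membrance66$re
  sorted[11] = nce66$remembra
  sorted[12] = rance66$rememb
  sorted[13] = remembrance66$
sorted[3] = ance66$remembr

Answer: ance66$remembr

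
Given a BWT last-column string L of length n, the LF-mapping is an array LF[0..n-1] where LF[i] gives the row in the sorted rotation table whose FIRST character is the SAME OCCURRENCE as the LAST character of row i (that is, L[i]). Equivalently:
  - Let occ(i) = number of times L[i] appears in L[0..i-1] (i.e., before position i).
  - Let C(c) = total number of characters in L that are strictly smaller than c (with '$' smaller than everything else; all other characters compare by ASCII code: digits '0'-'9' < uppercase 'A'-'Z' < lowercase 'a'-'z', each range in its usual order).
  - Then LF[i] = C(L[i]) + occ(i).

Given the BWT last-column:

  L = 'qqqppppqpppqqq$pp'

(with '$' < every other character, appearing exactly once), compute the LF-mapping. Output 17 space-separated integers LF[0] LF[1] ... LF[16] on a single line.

Answer: 10 11 12 1 2 3 4 13 5 6 7 14 15 16 0 8 9

Derivation:
Char counts: '$':1, 'p':9, 'q':7
C (first-col start): C('$')=0, C('p')=1, C('q')=10
L[0]='q': occ=0, LF[0]=C('q')+0=10+0=10
L[1]='q': occ=1, LF[1]=C('q')+1=10+1=11
L[2]='q': occ=2, LF[2]=C('q')+2=10+2=12
L[3]='p': occ=0, LF[3]=C('p')+0=1+0=1
L[4]='p': occ=1, LF[4]=C('p')+1=1+1=2
L[5]='p': occ=2, LF[5]=C('p')+2=1+2=3
L[6]='p': occ=3, LF[6]=C('p')+3=1+3=4
L[7]='q': occ=3, LF[7]=C('q')+3=10+3=13
L[8]='p': occ=4, LF[8]=C('p')+4=1+4=5
L[9]='p': occ=5, LF[9]=C('p')+5=1+5=6
L[10]='p': occ=6, LF[10]=C('p')+6=1+6=7
L[11]='q': occ=4, LF[11]=C('q')+4=10+4=14
L[12]='q': occ=5, LF[12]=C('q')+5=10+5=15
L[13]='q': occ=6, LF[13]=C('q')+6=10+6=16
L[14]='$': occ=0, LF[14]=C('$')+0=0+0=0
L[15]='p': occ=7, LF[15]=C('p')+7=1+7=8
L[16]='p': occ=8, LF[16]=C('p')+8=1+8=9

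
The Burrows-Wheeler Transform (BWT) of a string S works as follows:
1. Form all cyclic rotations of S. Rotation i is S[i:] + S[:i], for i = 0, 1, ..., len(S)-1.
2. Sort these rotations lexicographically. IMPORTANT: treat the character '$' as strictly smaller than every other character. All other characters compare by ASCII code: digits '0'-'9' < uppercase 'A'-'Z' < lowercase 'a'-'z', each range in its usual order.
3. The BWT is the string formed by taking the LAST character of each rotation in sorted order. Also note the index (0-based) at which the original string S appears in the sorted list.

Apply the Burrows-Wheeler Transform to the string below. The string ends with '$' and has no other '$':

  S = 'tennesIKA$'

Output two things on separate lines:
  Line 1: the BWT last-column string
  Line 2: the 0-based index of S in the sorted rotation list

Answer: AKsItnnee$
9

Derivation:
All 10 rotations (rotation i = S[i:]+S[:i]):
  rot[0] = tennesIKA$
  rot[1] = ennesIKA$t
  rot[2] = nnesIKA$te
  rot[3] = nesIKA$ten
  rot[4] = esIKA$tenn
  rot[5] = sIKA$tenne
  rot[6] = IKA$tennes
  rot[7] = KA$tennesI
  rot[8] = A$tennesIK
  rot[9] = $tennesIKA
Sorted (with $ < everything):
  sorted[0] = $tennesIKA  (last char: 'A')
  sorted[1] = A$tennesIK  (last char: 'K')
  sorted[2] = IKA$tennes  (last char: 's')
  sorted[3] = KA$tennesI  (last char: 'I')
  sorted[4] = ennesIKA$t  (last char: 't')
  sorted[5] = esIKA$tenn  (last char: 'n')
  sorted[6] = nesIKA$ten  (last char: 'n')
  sorted[7] = nnesIKA$te  (last char: 'e')
  sorted[8] = sIKA$tenne  (last char: 'e')
  sorted[9] = tennesIKA$  (last char: '$')
Last column: AKsItnnee$
Original string S is at sorted index 9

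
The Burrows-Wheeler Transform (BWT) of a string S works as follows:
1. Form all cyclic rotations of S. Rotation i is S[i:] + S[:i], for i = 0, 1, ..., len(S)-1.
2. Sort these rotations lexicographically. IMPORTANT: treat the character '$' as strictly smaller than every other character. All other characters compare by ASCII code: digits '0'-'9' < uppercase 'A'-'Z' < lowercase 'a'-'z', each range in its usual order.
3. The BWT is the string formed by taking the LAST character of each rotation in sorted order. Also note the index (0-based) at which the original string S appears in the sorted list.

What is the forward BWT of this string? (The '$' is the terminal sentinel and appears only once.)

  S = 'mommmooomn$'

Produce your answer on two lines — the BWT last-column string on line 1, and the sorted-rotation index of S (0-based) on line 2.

All 11 rotations (rotation i = S[i:]+S[:i]):
  rot[0] = mommmooomn$
  rot[1] = ommmooomn$m
  rot[2] = mmmooomn$mo
  rot[3] = mmooomn$mom
  rot[4] = mooomn$momm
  rot[5] = ooomn$mommm
  rot[6] = oomn$mommmo
  rot[7] = omn$mommmoo
  rot[8] = mn$mommmooo
  rot[9] = n$mommmooom
  rot[10] = $mommmooomn
Sorted (with $ < everything):
  sorted[0] = $mommmooomn  (last char: 'n')
  sorted[1] = mmmooomn$mo  (last char: 'o')
  sorted[2] = mmooomn$mom  (last char: 'm')
  sorted[3] = mn$mommmooo  (last char: 'o')
  sorted[4] = mommmooomn$  (last char: '$')
  sorted[5] = mooomn$momm  (last char: 'm')
  sorted[6] = n$mommmooom  (last char: 'm')
  sorted[7] = ommmooomn$m  (last char: 'm')
  sorted[8] = omn$mommmoo  (last char: 'o')
  sorted[9] = oomn$mommmo  (last char: 'o')
  sorted[10] = ooomn$mommm  (last char: 'm')
Last column: nomo$mmmoom
Original string S is at sorted index 4

Answer: nomo$mmmoom
4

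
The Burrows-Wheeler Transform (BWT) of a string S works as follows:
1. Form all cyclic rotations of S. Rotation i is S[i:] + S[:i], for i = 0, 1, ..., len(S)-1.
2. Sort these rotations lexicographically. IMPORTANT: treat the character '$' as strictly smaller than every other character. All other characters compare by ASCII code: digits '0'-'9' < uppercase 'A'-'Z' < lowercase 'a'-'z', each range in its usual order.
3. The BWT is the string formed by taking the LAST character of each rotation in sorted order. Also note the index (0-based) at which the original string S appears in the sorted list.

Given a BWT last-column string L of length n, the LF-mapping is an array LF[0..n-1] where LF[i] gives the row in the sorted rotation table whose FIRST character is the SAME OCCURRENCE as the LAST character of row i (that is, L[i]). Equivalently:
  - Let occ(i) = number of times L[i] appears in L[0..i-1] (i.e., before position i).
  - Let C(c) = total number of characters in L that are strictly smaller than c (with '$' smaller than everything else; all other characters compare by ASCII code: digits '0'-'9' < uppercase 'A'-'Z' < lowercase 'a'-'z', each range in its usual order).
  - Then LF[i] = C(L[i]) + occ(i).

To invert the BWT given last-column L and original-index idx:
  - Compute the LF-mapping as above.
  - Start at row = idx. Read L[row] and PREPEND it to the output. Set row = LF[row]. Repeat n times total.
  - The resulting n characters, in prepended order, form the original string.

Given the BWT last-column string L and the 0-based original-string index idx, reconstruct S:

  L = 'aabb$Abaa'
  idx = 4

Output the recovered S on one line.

Answer: abaAabba$

Derivation:
LF mapping: 2 3 6 7 0 1 8 4 5
Walk LF starting at row 4, prepending L[row]:
  step 1: row=4, L[4]='$', prepend. Next row=LF[4]=0
  step 2: row=0, L[0]='a', prepend. Next row=LF[0]=2
  step 3: row=2, L[2]='b', prepend. Next row=LF[2]=6
  step 4: row=6, L[6]='b', prepend. Next row=LF[6]=8
  step 5: row=8, L[8]='a', prepend. Next row=LF[8]=5
  step 6: row=5, L[5]='A', prepend. Next row=LF[5]=1
  step 7: row=1, L[1]='a', prepend. Next row=LF[1]=3
  step 8: row=3, L[3]='b', prepend. Next row=LF[3]=7
  step 9: row=7, L[7]='a', prepend. Next row=LF[7]=4
Reversed output: abaAabba$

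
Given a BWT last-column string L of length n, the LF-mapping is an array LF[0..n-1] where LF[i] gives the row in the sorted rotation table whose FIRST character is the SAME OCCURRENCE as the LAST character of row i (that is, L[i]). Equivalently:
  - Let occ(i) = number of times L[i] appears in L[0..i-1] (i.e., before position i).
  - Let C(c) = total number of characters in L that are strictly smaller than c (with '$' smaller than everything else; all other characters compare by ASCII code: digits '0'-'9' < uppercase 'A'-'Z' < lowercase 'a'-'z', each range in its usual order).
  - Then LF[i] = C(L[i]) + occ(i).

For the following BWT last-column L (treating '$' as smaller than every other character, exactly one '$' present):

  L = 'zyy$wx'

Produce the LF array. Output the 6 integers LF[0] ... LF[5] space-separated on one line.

Answer: 5 3 4 0 1 2

Derivation:
Char counts: '$':1, 'w':1, 'x':1, 'y':2, 'z':1
C (first-col start): C('$')=0, C('w')=1, C('x')=2, C('y')=3, C('z')=5
L[0]='z': occ=0, LF[0]=C('z')+0=5+0=5
L[1]='y': occ=0, LF[1]=C('y')+0=3+0=3
L[2]='y': occ=1, LF[2]=C('y')+1=3+1=4
L[3]='$': occ=0, LF[3]=C('$')+0=0+0=0
L[4]='w': occ=0, LF[4]=C('w')+0=1+0=1
L[5]='x': occ=0, LF[5]=C('x')+0=2+0=2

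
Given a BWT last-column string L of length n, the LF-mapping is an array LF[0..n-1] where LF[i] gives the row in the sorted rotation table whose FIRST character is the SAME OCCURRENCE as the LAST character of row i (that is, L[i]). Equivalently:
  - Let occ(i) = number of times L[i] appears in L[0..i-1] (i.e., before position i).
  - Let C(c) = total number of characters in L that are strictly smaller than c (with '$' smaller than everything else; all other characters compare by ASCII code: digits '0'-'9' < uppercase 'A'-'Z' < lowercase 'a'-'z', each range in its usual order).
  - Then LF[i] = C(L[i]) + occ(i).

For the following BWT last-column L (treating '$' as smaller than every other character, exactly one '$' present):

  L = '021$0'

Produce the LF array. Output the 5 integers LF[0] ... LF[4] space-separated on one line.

Answer: 1 4 3 0 2

Derivation:
Char counts: '$':1, '0':2, '1':1, '2':1
C (first-col start): C('$')=0, C('0')=1, C('1')=3, C('2')=4
L[0]='0': occ=0, LF[0]=C('0')+0=1+0=1
L[1]='2': occ=0, LF[1]=C('2')+0=4+0=4
L[2]='1': occ=0, LF[2]=C('1')+0=3+0=3
L[3]='$': occ=0, LF[3]=C('$')+0=0+0=0
L[4]='0': occ=1, LF[4]=C('0')+1=1+1=2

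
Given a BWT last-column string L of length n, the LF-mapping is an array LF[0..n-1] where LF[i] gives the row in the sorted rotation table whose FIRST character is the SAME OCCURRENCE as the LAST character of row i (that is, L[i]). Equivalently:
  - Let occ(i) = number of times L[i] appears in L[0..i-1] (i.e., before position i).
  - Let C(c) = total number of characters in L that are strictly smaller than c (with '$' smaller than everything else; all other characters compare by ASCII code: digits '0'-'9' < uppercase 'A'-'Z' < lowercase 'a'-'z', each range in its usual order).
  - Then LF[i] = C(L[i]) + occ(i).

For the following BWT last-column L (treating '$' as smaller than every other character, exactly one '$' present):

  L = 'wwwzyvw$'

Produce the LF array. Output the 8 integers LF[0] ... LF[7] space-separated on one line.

Answer: 2 3 4 7 6 1 5 0

Derivation:
Char counts: '$':1, 'v':1, 'w':4, 'y':1, 'z':1
C (first-col start): C('$')=0, C('v')=1, C('w')=2, C('y')=6, C('z')=7
L[0]='w': occ=0, LF[0]=C('w')+0=2+0=2
L[1]='w': occ=1, LF[1]=C('w')+1=2+1=3
L[2]='w': occ=2, LF[2]=C('w')+2=2+2=4
L[3]='z': occ=0, LF[3]=C('z')+0=7+0=7
L[4]='y': occ=0, LF[4]=C('y')+0=6+0=6
L[5]='v': occ=0, LF[5]=C('v')+0=1+0=1
L[6]='w': occ=3, LF[6]=C('w')+3=2+3=5
L[7]='$': occ=0, LF[7]=C('$')+0=0+0=0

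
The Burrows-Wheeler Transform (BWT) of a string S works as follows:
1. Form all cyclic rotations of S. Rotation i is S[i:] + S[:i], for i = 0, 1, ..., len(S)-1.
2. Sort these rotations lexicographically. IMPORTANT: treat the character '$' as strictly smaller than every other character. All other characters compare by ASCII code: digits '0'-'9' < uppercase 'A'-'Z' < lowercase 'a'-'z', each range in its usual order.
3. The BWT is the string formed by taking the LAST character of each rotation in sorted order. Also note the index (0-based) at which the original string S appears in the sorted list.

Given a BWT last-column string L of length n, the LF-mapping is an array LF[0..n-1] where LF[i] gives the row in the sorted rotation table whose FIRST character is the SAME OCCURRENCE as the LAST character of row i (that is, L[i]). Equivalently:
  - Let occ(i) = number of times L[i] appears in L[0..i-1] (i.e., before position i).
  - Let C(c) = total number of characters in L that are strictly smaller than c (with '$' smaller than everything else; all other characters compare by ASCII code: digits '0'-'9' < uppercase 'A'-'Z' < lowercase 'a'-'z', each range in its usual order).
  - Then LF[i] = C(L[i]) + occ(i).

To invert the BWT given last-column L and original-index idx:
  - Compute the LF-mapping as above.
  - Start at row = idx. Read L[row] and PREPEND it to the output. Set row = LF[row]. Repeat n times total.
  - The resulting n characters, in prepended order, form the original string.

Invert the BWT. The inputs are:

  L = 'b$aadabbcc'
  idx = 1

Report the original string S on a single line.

LF mapping: 4 0 1 2 9 3 5 6 7 8
Walk LF starting at row 1, prepending L[row]:
  step 1: row=1, L[1]='$', prepend. Next row=LF[1]=0
  step 2: row=0, L[0]='b', prepend. Next row=LF[0]=4
  step 3: row=4, L[4]='d', prepend. Next row=LF[4]=9
  step 4: row=9, L[9]='c', prepend. Next row=LF[9]=8
  step 5: row=8, L[8]='c', prepend. Next row=LF[8]=7
  step 6: row=7, L[7]='b', prepend. Next row=LF[7]=6
  step 7: row=6, L[6]='b', prepend. Next row=LF[6]=5
  step 8: row=5, L[5]='a', prepend. Next row=LF[5]=3
  step 9: row=3, L[3]='a', prepend. Next row=LF[3]=2
  step 10: row=2, L[2]='a', prepend. Next row=LF[2]=1
Reversed output: aaabbccdb$

Answer: aaabbccdb$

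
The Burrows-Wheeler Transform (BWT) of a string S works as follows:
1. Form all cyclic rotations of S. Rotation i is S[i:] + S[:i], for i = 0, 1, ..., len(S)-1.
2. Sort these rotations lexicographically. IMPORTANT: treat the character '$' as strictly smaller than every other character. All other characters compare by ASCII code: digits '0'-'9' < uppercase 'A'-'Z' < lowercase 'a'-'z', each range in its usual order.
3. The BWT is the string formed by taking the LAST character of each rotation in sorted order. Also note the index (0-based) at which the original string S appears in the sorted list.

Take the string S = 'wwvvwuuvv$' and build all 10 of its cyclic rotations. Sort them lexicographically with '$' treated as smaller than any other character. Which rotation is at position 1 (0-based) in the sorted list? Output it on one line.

Answer: uuvv$wwvvw

Derivation:
All 10 rotations (rotation i = S[i:]+S[:i]):
  rot[0] = wwvvwuuvv$
  rot[1] = wvvwuuvv$w
  rot[2] = vvwuuvv$ww
  rot[3] = vwuuvv$wwv
  rot[4] = wuuvv$wwvv
  rot[5] = uuvv$wwvvw
  rot[6] = uvv$wwvvwu
  rot[7] = vv$wwvvwuu
  rot[8] = v$wwvvwuuv
  rot[9] = $wwvvwuuvv
Sorted (with $ < everything):
  sorted[0] = $wwvvwuuvv
  sorted[1] = uuvv$wwvvw
  sorted[2] = uvv$wwvvwu
  sorted[3] = v$wwvvwuuv
  sorted[4] = vv$wwvvwuu
  sorted[5] = vvwuuvv$ww
  sorted[6] = vwuuvv$wwv
  sorted[7] = wuuvv$wwvv
  sorted[8] = wvvwuuvv$w
  sorted[9] = wwvvwuuvv$
sorted[1] = uuvv$wwvvw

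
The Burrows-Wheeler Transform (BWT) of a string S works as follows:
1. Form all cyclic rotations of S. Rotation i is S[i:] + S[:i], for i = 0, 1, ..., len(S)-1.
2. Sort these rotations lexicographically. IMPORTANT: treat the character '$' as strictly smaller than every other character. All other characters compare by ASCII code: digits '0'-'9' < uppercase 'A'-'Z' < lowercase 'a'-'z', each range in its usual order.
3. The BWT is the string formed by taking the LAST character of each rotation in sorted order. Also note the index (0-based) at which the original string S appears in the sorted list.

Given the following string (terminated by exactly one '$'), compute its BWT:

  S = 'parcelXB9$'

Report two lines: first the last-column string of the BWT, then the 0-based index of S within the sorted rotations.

Answer: 9BXlprce$a
8

Derivation:
All 10 rotations (rotation i = S[i:]+S[:i]):
  rot[0] = parcelXB9$
  rot[1] = arcelXB9$p
  rot[2] = rcelXB9$pa
  rot[3] = celXB9$par
  rot[4] = elXB9$parc
  rot[5] = lXB9$parce
  rot[6] = XB9$parcel
  rot[7] = B9$parcelX
  rot[8] = 9$parcelXB
  rot[9] = $parcelXB9
Sorted (with $ < everything):
  sorted[0] = $parcelXB9  (last char: '9')
  sorted[1] = 9$parcelXB  (last char: 'B')
  sorted[2] = B9$parcelX  (last char: 'X')
  sorted[3] = XB9$parcel  (last char: 'l')
  sorted[4] = arcelXB9$p  (last char: 'p')
  sorted[5] = celXB9$par  (last char: 'r')
  sorted[6] = elXB9$parc  (last char: 'c')
  sorted[7] = lXB9$parce  (last char: 'e')
  sorted[8] = parcelXB9$  (last char: '$')
  sorted[9] = rcelXB9$pa  (last char: 'a')
Last column: 9BXlprce$a
Original string S is at sorted index 8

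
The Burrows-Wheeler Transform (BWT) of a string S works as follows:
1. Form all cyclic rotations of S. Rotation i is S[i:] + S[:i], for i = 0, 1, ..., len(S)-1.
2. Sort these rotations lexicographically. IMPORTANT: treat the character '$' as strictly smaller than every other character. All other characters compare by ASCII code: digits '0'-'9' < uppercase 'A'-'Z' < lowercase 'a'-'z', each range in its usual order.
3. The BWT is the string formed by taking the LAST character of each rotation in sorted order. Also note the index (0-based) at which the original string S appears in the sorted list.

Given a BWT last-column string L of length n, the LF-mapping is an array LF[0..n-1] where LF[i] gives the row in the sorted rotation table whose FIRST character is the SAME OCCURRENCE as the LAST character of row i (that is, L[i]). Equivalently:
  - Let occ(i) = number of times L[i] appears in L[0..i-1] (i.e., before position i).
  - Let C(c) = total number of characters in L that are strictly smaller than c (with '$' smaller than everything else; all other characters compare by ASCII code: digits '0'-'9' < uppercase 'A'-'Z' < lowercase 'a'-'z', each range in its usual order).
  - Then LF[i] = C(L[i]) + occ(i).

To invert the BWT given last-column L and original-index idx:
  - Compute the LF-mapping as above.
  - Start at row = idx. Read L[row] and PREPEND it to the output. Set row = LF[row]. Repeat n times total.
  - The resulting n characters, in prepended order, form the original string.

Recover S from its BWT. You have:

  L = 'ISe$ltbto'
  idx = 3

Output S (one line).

LF mapping: 1 2 4 0 5 7 3 8 6
Walk LF starting at row 3, prepending L[row]:
  step 1: row=3, L[3]='$', prepend. Next row=LF[3]=0
  step 2: row=0, L[0]='I', prepend. Next row=LF[0]=1
  step 3: row=1, L[1]='S', prepend. Next row=LF[1]=2
  step 4: row=2, L[2]='e', prepend. Next row=LF[2]=4
  step 5: row=4, L[4]='l', prepend. Next row=LF[4]=5
  step 6: row=5, L[5]='t', prepend. Next row=LF[5]=7
  step 7: row=7, L[7]='t', prepend. Next row=LF[7]=8
  step 8: row=8, L[8]='o', prepend. Next row=LF[8]=6
  step 9: row=6, L[6]='b', prepend. Next row=LF[6]=3
Reversed output: bottleSI$

Answer: bottleSI$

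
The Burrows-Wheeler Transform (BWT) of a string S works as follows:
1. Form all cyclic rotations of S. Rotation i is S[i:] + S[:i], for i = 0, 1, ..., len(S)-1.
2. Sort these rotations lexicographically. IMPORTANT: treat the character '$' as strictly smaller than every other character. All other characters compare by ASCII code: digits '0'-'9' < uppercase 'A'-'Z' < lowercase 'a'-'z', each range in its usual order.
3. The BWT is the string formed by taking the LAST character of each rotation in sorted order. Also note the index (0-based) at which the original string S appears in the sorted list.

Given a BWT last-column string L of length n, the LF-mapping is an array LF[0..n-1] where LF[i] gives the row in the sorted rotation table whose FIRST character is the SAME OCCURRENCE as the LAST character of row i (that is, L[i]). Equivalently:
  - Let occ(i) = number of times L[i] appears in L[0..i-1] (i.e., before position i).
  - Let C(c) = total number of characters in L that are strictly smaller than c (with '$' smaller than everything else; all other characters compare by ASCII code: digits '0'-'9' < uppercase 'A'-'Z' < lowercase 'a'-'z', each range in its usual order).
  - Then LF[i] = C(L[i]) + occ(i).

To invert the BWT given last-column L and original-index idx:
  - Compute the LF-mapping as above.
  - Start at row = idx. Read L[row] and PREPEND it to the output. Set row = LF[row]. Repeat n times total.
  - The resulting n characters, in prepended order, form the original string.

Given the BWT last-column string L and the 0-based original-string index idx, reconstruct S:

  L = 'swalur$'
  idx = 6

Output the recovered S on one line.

LF mapping: 4 6 1 2 5 3 0
Walk LF starting at row 6, prepending L[row]:
  step 1: row=6, L[6]='$', prepend. Next row=LF[6]=0
  step 2: row=0, L[0]='s', prepend. Next row=LF[0]=4
  step 3: row=4, L[4]='u', prepend. Next row=LF[4]=5
  step 4: row=5, L[5]='r', prepend. Next row=LF[5]=3
  step 5: row=3, L[3]='l', prepend. Next row=LF[3]=2
  step 6: row=2, L[2]='a', prepend. Next row=LF[2]=1
  step 7: row=1, L[1]='w', prepend. Next row=LF[1]=6
Reversed output: walrus$

Answer: walrus$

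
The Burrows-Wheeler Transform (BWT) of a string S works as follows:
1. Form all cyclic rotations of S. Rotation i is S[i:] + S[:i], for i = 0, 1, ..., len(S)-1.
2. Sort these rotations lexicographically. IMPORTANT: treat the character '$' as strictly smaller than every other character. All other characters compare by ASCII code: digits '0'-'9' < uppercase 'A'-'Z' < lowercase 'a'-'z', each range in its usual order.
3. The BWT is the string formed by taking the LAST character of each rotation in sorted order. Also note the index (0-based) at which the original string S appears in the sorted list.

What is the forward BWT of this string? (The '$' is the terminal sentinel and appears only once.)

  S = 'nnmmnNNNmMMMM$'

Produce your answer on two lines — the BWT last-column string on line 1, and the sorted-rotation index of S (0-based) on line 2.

All 14 rotations (rotation i = S[i:]+S[:i]):
  rot[0] = nnmmnNNNmMMMM$
  rot[1] = nmmnNNNmMMMM$n
  rot[2] = mmnNNNmMMMM$nn
  rot[3] = mnNNNmMMMM$nnm
  rot[4] = nNNNmMMMM$nnmm
  rot[5] = NNNmMMMM$nnmmn
  rot[6] = NNmMMMM$nnmmnN
  rot[7] = NmMMMM$nnmmnNN
  rot[8] = mMMMM$nnmmnNNN
  rot[9] = MMMM$nnmmnNNNm
  rot[10] = MMM$nnmmnNNNmM
  rot[11] = MM$nnmmnNNNmMM
  rot[12] = M$nnmmnNNNmMMM
  rot[13] = $nnmmnNNNmMMMM
Sorted (with $ < everything):
  sorted[0] = $nnmmnNNNmMMMM  (last char: 'M')
  sorted[1] = M$nnmmnNNNmMMM  (last char: 'M')
  sorted[2] = MM$nnmmnNNNmMM  (last char: 'M')
  sorted[3] = MMM$nnmmnNNNmM  (last char: 'M')
  sorted[4] = MMMM$nnmmnNNNm  (last char: 'm')
  sorted[5] = NNNmMMMM$nnmmn  (last char: 'n')
  sorted[6] = NNmMMMM$nnmmnN  (last char: 'N')
  sorted[7] = NmMMMM$nnmmnNN  (last char: 'N')
  sorted[8] = mMMMM$nnmmnNNN  (last char: 'N')
  sorted[9] = mmnNNNmMMMM$nn  (last char: 'n')
  sorted[10] = mnNNNmMMMM$nnm  (last char: 'm')
  sorted[11] = nNNNmMMMM$nnmm  (last char: 'm')
  sorted[12] = nmmnNNNmMMMM$n  (last char: 'n')
  sorted[13] = nnmmnNNNmMMMM$  (last char: '$')
Last column: MMMMmnNNNnmmn$
Original string S is at sorted index 13

Answer: MMMMmnNNNnmmn$
13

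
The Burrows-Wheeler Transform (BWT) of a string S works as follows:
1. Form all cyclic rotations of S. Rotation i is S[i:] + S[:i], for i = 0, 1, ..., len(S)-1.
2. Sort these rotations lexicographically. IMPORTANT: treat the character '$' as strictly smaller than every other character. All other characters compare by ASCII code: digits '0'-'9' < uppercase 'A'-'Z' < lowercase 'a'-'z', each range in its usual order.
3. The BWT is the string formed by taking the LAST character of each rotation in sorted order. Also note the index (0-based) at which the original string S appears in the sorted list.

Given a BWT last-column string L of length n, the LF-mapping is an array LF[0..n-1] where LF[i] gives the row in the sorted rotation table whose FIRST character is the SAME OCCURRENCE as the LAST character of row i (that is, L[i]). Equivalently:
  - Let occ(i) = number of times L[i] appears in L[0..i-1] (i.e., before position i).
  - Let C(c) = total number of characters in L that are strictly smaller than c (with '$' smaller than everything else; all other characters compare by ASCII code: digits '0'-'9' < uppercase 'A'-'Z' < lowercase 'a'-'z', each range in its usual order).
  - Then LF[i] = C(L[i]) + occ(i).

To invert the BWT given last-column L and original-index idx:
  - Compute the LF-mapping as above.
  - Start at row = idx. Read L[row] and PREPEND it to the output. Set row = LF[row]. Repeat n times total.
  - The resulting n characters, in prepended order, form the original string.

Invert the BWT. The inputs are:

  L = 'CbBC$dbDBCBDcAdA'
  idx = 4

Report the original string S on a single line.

Answer: BCDCBAddBDbAcbC$

Derivation:
LF mapping: 6 11 3 7 0 14 12 9 4 8 5 10 13 1 15 2
Walk LF starting at row 4, prepending L[row]:
  step 1: row=4, L[4]='$', prepend. Next row=LF[4]=0
  step 2: row=0, L[0]='C', prepend. Next row=LF[0]=6
  step 3: row=6, L[6]='b', prepend. Next row=LF[6]=12
  step 4: row=12, L[12]='c', prepend. Next row=LF[12]=13
  step 5: row=13, L[13]='A', prepend. Next row=LF[13]=1
  step 6: row=1, L[1]='b', prepend. Next row=LF[1]=11
  step 7: row=11, L[11]='D', prepend. Next row=LF[11]=10
  step 8: row=10, L[10]='B', prepend. Next row=LF[10]=5
  step 9: row=5, L[5]='d', prepend. Next row=LF[5]=14
  step 10: row=14, L[14]='d', prepend. Next row=LF[14]=15
  step 11: row=15, L[15]='A', prepend. Next row=LF[15]=2
  step 12: row=2, L[2]='B', prepend. Next row=LF[2]=3
  step 13: row=3, L[3]='C', prepend. Next row=LF[3]=7
  step 14: row=7, L[7]='D', prepend. Next row=LF[7]=9
  step 15: row=9, L[9]='C', prepend. Next row=LF[9]=8
  step 16: row=8, L[8]='B', prepend. Next row=LF[8]=4
Reversed output: BCDCBAddBDbAcbC$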